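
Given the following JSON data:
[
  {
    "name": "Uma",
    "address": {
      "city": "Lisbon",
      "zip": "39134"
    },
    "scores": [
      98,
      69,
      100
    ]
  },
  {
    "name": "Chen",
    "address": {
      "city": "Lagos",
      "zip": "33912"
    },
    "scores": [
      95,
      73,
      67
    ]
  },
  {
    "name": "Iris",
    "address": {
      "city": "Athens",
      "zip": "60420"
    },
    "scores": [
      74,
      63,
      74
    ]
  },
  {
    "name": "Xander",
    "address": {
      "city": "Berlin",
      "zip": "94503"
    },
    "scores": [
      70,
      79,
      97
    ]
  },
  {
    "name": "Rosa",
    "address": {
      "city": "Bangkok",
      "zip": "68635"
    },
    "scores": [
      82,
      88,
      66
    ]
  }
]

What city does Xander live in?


Path: records[3].address.city
Value: Berlin

ANSWER: Berlin


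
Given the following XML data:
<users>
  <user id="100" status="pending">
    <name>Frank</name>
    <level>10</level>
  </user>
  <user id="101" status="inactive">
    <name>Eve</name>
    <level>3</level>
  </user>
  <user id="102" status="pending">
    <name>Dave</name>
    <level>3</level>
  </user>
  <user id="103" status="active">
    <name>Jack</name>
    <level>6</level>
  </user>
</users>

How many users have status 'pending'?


Counting users with status='pending':
  Frank (id=100) -> MATCH
  Dave (id=102) -> MATCH
Count: 2

ANSWER: 2


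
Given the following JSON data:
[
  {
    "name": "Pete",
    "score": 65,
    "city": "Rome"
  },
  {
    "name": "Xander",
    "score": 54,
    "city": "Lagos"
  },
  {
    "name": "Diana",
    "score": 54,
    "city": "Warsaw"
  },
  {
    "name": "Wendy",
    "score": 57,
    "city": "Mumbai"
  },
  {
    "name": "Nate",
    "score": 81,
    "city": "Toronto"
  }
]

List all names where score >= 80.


Filtering records where score >= 80:
  Pete (score=65) -> no
  Xander (score=54) -> no
  Diana (score=54) -> no
  Wendy (score=57) -> no
  Nate (score=81) -> YES


ANSWER: Nate


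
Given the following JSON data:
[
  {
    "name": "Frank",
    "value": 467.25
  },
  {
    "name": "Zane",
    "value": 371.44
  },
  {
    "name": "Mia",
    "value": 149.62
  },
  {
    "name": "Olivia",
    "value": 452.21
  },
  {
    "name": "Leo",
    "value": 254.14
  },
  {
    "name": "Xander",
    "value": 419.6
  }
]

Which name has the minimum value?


Comparing values:
  Frank: 467.25
  Zane: 371.44
  Mia: 149.62
  Olivia: 452.21
  Leo: 254.14
  Xander: 419.6
Minimum: Mia (149.62)

ANSWER: Mia


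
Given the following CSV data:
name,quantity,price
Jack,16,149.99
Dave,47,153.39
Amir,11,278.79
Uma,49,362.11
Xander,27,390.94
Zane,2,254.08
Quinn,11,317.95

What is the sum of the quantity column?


Values in 'quantity' column:
  Row 1: 16
  Row 2: 47
  Row 3: 11
  Row 4: 49
  Row 5: 27
  Row 6: 2
  Row 7: 11
Sum = 16 + 47 + 11 + 49 + 27 + 2 + 11 = 163

ANSWER: 163


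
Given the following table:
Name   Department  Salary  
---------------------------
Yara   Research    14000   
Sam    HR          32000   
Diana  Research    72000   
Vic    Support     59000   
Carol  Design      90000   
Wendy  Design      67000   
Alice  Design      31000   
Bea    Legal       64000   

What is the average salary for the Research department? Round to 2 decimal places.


Research department members:
  Yara: 14000
  Diana: 72000
Sum = 86000
Count = 2
Average = 86000 / 2 = 43000.00

ANSWER: 43000.00


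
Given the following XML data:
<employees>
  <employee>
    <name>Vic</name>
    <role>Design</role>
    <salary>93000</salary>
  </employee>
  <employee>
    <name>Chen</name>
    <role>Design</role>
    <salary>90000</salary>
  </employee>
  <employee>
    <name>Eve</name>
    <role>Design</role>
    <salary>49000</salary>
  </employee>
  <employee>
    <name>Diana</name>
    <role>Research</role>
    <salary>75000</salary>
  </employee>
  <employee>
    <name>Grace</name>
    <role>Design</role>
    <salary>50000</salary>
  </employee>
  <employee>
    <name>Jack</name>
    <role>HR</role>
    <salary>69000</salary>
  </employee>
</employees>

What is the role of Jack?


Searching for <employee> with <name>Jack</name>
Found at position 6
<role>HR</role>

ANSWER: HR


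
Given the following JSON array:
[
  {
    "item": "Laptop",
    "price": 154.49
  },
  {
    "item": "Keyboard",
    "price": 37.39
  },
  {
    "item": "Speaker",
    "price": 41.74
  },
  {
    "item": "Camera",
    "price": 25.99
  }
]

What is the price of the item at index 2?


Array index 2 -> Speaker
price = 41.74

ANSWER: 41.74


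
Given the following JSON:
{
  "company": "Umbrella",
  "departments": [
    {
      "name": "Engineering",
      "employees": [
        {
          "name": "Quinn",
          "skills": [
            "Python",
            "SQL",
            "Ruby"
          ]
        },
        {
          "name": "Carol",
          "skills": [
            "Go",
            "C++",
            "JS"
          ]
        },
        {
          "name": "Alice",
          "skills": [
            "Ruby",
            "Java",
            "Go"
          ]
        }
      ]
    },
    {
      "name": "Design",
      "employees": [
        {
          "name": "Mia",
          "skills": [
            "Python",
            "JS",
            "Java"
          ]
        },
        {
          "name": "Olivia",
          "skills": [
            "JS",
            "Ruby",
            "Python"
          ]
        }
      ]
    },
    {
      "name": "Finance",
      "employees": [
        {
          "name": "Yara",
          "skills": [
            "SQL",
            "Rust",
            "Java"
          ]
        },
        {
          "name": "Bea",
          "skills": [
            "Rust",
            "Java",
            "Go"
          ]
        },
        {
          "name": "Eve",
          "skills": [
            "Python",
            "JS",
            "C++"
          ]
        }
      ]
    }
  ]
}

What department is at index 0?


Path: departments[0].name
Value: Engineering

ANSWER: Engineering


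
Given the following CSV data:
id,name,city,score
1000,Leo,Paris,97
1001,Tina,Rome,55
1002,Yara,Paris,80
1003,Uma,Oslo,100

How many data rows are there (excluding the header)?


Counting rows (excluding header):
Header: id,name,city,score
Data rows: 4

ANSWER: 4


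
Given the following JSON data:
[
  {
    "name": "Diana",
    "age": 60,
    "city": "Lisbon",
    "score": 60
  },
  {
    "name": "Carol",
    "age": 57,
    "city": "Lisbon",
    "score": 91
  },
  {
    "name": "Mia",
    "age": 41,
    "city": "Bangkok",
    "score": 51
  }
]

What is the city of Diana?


Looking up record where name = Diana
Record index: 0
Field 'city' = Lisbon

ANSWER: Lisbon


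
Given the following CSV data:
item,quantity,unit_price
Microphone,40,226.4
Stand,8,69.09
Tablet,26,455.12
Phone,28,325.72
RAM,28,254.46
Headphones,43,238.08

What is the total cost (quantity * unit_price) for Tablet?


Row: Tablet
quantity = 26
unit_price = 455.12
total = 26 * 455.12 = 11833.12

ANSWER: 11833.12


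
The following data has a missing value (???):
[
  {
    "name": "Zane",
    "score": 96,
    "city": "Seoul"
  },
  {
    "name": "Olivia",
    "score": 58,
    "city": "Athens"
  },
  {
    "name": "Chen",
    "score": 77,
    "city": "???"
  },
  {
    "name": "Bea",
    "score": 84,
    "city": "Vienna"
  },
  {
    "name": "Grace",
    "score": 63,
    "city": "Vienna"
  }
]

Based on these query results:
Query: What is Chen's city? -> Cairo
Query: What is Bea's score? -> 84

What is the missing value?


The missing value is Chen's city
From query: Chen's city = Cairo

ANSWER: Cairo


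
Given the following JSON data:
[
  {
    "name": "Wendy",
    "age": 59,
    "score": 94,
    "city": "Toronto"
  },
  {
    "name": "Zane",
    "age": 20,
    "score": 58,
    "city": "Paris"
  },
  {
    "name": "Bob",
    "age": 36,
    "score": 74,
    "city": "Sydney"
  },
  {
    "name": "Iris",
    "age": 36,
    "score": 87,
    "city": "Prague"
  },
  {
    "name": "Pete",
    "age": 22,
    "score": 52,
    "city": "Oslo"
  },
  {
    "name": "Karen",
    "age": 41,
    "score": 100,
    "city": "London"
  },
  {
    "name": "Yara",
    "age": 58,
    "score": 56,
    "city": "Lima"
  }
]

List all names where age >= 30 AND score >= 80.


Checking both conditions:
  Wendy (age=59, score=94) -> YES
  Zane (age=20, score=58) -> no
  Bob (age=36, score=74) -> no
  Iris (age=36, score=87) -> YES
  Pete (age=22, score=52) -> no
  Karen (age=41, score=100) -> YES
  Yara (age=58, score=56) -> no


ANSWER: Wendy, Iris, Karen


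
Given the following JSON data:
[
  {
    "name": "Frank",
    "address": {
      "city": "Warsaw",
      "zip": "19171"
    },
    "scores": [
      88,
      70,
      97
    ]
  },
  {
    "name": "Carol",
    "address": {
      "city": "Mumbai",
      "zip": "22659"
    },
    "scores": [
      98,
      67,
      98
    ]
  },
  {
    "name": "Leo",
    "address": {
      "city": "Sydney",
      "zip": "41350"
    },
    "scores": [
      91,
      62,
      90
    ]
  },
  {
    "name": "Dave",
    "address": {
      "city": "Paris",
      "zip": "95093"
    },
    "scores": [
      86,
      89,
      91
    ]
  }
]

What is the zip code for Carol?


Path: records[1].address.zip
Value: 22659

ANSWER: 22659


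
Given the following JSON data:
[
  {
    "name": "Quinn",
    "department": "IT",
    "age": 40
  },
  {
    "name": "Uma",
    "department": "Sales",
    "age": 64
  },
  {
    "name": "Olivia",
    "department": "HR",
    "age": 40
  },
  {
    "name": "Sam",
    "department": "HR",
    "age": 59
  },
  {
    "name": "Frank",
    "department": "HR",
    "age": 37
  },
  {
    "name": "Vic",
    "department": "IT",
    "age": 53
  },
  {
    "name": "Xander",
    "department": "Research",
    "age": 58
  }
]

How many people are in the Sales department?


Scanning records for department = Sales
  Record 1: Uma
Count: 1

ANSWER: 1


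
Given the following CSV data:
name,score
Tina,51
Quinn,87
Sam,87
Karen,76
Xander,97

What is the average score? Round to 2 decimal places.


Scores: 51, 87, 87, 76, 97
Sum = 398
Count = 5
Average = 398 / 5 = 79.60

ANSWER: 79.60


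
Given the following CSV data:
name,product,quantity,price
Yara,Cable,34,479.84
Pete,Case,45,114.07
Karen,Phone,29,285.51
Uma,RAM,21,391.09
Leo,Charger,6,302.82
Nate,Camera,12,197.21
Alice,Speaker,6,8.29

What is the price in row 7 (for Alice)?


Row 7: Alice
Column 'price' = 8.29

ANSWER: 8.29


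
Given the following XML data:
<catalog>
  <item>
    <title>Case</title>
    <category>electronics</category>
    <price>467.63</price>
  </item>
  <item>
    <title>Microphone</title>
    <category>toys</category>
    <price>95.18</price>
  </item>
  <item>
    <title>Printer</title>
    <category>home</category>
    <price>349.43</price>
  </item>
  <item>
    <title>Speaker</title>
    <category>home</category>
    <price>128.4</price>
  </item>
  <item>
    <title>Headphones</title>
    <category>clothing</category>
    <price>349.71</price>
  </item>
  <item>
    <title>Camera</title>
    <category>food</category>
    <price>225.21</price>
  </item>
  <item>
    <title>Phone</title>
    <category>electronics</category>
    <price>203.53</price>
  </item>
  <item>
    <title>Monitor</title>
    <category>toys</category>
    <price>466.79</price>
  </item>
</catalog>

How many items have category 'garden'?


Scanning <item> elements for <category>garden</category>:
Count: 0

ANSWER: 0


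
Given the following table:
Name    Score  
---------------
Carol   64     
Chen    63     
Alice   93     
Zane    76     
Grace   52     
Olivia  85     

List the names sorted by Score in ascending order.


Sorting by Score (ascending):
  Grace: 52
  Chen: 63
  Carol: 64
  Zane: 76
  Olivia: 85
  Alice: 93


ANSWER: Grace, Chen, Carol, Zane, Olivia, Alice


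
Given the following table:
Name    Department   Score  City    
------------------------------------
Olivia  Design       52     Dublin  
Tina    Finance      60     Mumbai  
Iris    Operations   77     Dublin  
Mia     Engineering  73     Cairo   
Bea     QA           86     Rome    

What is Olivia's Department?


Row 1: Olivia
Department = Design

ANSWER: Design


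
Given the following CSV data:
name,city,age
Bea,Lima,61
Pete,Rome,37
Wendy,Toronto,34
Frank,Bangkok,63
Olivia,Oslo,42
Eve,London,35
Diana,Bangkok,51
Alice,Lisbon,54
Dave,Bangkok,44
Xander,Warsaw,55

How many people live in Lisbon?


Scanning city column for 'Lisbon':
  Row 8: Alice -> MATCH
Total matches: 1

ANSWER: 1


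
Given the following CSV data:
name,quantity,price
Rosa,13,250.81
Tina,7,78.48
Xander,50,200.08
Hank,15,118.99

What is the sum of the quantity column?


Values in 'quantity' column:
  Row 1: 13
  Row 2: 7
  Row 3: 50
  Row 4: 15
Sum = 13 + 7 + 50 + 15 = 85

ANSWER: 85


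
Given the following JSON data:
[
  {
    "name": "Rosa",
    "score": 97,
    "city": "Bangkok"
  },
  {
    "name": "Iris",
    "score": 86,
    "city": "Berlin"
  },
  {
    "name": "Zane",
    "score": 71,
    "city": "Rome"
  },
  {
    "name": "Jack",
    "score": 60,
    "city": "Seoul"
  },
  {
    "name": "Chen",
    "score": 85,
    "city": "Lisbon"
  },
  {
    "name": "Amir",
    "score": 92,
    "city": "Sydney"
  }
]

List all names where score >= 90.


Filtering records where score >= 90:
  Rosa (score=97) -> YES
  Iris (score=86) -> no
  Zane (score=71) -> no
  Jack (score=60) -> no
  Chen (score=85) -> no
  Amir (score=92) -> YES


ANSWER: Rosa, Amir


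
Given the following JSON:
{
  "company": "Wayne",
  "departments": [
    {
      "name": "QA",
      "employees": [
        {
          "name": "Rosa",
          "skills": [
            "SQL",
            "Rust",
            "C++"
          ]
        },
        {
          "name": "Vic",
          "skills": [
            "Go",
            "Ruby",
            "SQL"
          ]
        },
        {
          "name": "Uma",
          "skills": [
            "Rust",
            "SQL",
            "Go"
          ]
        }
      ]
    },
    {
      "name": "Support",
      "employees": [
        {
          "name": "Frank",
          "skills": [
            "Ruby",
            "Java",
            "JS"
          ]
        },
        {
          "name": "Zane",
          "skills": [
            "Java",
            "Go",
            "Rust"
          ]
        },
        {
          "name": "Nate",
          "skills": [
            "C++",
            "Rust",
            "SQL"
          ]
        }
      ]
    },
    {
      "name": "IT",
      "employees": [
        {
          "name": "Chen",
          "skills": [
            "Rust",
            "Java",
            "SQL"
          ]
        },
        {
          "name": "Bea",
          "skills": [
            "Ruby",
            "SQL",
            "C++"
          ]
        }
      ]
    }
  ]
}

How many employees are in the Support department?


Path: departments[1].employees
Count: 3

ANSWER: 3


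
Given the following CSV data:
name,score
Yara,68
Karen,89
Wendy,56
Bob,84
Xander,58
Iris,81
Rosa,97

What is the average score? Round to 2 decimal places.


Scores: 68, 89, 56, 84, 58, 81, 97
Sum = 533
Count = 7
Average = 533 / 7 = 76.14

ANSWER: 76.14


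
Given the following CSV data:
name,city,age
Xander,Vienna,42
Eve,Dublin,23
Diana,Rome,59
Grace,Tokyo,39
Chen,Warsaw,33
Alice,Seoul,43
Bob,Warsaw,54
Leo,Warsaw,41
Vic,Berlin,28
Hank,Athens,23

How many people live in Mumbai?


Scanning city column for 'Mumbai':
Total matches: 0

ANSWER: 0


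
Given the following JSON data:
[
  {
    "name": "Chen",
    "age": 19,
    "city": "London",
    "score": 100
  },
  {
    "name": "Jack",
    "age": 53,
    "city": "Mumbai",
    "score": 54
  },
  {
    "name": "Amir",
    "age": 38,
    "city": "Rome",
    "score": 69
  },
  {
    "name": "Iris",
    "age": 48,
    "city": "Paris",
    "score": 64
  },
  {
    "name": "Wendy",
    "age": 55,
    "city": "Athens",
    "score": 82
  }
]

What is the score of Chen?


Looking up record where name = Chen
Record index: 0
Field 'score' = 100

ANSWER: 100


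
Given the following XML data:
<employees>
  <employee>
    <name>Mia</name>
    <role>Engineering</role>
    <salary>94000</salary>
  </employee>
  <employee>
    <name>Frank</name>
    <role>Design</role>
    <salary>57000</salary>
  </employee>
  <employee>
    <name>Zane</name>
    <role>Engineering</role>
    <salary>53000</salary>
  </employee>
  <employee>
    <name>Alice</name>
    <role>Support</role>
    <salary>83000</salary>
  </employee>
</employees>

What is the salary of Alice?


Searching for <employee> with <name>Alice</name>
Found at position 4
<salary>83000</salary>

ANSWER: 83000


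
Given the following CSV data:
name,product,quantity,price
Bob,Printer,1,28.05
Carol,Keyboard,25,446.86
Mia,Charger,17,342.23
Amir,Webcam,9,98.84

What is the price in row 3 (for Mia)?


Row 3: Mia
Column 'price' = 342.23

ANSWER: 342.23


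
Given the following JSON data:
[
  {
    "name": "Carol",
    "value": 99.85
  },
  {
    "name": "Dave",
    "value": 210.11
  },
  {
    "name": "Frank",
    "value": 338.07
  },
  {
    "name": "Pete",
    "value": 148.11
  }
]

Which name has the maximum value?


Comparing values:
  Carol: 99.85
  Dave: 210.11
  Frank: 338.07
  Pete: 148.11
Maximum: Frank (338.07)

ANSWER: Frank


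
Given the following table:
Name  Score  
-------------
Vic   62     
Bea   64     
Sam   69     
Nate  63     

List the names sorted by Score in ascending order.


Sorting by Score (ascending):
  Vic: 62
  Nate: 63
  Bea: 64
  Sam: 69


ANSWER: Vic, Nate, Bea, Sam


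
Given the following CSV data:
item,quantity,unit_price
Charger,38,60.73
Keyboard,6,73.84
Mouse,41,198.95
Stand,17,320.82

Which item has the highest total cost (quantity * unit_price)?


Computing row totals:
  Charger: 2307.74
  Keyboard: 443.04
  Mouse: 8156.95
  Stand: 5453.94
Maximum: Mouse (8156.95)

ANSWER: Mouse


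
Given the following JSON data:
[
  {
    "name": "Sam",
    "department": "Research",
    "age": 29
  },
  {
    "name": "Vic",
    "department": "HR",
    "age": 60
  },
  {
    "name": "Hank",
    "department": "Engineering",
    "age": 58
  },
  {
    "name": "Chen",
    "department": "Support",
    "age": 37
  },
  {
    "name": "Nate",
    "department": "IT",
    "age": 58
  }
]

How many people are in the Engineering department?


Scanning records for department = Engineering
  Record 2: Hank
Count: 1

ANSWER: 1


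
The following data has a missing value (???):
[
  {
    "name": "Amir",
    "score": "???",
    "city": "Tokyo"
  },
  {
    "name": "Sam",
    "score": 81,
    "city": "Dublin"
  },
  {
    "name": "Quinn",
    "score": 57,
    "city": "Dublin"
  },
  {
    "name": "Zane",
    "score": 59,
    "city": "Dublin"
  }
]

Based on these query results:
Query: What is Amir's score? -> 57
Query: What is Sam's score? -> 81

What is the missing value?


The missing value is Amir's score
From query: Amir's score = 57

ANSWER: 57


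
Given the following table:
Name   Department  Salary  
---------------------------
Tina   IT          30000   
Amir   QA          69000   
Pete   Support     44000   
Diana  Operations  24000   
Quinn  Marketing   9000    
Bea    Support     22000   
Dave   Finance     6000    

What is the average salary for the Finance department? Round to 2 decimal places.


Finance department members:
  Dave: 6000
Sum = 6000
Count = 1
Average = 6000 / 1 = 6000.00

ANSWER: 6000.00


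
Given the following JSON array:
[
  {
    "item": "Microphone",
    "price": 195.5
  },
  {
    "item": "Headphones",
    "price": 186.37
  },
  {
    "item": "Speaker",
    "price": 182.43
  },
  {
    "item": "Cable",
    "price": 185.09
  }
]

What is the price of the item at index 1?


Array index 1 -> Headphones
price = 186.37

ANSWER: 186.37


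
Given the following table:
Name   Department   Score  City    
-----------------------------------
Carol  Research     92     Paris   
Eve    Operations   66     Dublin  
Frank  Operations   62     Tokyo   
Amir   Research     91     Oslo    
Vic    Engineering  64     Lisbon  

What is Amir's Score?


Row 4: Amir
Score = 91

ANSWER: 91


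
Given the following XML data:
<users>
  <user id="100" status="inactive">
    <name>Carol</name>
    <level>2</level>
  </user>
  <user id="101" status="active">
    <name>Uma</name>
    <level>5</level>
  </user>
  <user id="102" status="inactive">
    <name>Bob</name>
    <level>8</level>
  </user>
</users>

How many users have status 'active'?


Counting users with status='active':
  Uma (id=101) -> MATCH
Count: 1

ANSWER: 1


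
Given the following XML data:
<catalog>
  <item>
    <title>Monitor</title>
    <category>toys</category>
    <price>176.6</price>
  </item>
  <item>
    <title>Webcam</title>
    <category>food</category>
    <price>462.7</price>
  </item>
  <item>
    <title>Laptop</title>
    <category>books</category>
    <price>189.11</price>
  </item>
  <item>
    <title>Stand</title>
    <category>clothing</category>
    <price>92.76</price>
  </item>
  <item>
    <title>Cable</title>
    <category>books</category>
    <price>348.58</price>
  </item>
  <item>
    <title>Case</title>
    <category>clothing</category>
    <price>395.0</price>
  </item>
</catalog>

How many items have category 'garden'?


Scanning <item> elements for <category>garden</category>:
Count: 0

ANSWER: 0


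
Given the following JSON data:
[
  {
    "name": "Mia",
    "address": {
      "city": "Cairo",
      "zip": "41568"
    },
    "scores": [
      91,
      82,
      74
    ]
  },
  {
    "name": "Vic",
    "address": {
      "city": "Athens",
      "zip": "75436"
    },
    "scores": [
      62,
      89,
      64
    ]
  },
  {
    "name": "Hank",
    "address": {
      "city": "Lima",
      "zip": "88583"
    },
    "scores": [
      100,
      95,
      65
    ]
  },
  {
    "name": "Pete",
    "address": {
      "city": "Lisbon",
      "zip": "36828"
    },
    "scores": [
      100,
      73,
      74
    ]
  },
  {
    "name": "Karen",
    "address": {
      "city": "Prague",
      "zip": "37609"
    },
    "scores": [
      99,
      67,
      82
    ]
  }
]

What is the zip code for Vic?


Path: records[1].address.zip
Value: 75436

ANSWER: 75436


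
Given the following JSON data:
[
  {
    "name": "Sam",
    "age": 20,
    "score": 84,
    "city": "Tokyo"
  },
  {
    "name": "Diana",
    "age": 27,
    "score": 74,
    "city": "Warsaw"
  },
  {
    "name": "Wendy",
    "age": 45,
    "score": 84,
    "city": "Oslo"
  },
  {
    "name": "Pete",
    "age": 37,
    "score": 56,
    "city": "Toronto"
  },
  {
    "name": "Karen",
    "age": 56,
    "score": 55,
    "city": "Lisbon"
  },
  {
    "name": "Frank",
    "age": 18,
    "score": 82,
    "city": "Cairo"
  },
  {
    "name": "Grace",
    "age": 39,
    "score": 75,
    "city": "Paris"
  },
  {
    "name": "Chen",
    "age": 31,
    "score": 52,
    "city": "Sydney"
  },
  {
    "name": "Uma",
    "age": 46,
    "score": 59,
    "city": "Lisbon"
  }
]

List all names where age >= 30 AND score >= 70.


Checking both conditions:
  Sam (age=20, score=84) -> no
  Diana (age=27, score=74) -> no
  Wendy (age=45, score=84) -> YES
  Pete (age=37, score=56) -> no
  Karen (age=56, score=55) -> no
  Frank (age=18, score=82) -> no
  Grace (age=39, score=75) -> YES
  Chen (age=31, score=52) -> no
  Uma (age=46, score=59) -> no


ANSWER: Wendy, Grace


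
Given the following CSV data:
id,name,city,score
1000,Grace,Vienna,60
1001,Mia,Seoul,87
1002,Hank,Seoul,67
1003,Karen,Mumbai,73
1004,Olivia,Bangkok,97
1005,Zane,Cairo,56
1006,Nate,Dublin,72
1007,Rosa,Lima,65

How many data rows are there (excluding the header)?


Counting rows (excluding header):
Header: id,name,city,score
Data rows: 8

ANSWER: 8


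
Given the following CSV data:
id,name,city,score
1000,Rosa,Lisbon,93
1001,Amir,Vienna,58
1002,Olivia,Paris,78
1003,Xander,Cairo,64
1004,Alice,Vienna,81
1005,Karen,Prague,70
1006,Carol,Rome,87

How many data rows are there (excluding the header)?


Counting rows (excluding header):
Header: id,name,city,score
Data rows: 7

ANSWER: 7


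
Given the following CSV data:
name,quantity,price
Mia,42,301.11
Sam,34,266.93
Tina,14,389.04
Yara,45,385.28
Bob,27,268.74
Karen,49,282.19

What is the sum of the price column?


Values in 'price' column:
  Row 1: 301.11
  Row 2: 266.93
  Row 3: 389.04
  Row 4: 385.28
  Row 5: 268.74
  Row 6: 282.19
Sum = 301.11 + 266.93 + 389.04 + 385.28 + 268.74 + 282.19 = 1893.29

ANSWER: 1893.29


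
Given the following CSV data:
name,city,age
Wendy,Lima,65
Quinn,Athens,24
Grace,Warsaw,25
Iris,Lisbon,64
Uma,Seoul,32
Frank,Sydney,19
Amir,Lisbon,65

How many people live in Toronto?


Scanning city column for 'Toronto':
Total matches: 0

ANSWER: 0


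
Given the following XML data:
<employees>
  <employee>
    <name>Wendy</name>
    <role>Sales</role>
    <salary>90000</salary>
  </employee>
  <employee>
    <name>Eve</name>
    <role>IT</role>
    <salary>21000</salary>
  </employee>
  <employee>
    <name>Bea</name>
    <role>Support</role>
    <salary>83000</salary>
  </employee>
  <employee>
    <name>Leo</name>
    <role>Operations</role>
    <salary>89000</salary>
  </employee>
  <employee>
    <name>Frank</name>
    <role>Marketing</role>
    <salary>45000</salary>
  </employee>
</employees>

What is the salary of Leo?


Searching for <employee> with <name>Leo</name>
Found at position 4
<salary>89000</salary>

ANSWER: 89000


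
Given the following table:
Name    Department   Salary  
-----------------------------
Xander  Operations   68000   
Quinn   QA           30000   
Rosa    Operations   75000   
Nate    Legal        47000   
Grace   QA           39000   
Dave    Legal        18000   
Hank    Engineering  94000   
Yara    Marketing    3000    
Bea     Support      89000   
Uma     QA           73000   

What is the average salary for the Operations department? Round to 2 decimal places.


Operations department members:
  Xander: 68000
  Rosa: 75000
Sum = 143000
Count = 2
Average = 143000 / 2 = 71500.00

ANSWER: 71500.00


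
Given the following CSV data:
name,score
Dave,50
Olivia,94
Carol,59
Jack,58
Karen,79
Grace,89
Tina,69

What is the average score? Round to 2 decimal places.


Scores: 50, 94, 59, 58, 79, 89, 69
Sum = 498
Count = 7
Average = 498 / 7 = 71.14

ANSWER: 71.14


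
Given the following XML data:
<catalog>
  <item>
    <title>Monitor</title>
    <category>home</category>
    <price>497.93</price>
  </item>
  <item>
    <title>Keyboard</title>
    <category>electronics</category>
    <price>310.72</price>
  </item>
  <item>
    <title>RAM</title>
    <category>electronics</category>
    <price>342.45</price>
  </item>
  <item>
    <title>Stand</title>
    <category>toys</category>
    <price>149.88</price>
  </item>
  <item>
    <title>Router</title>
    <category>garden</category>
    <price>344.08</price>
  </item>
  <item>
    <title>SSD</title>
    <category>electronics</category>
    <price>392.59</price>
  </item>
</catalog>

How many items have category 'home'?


Scanning <item> elements for <category>home</category>:
  Item 1: Monitor -> MATCH
Count: 1

ANSWER: 1


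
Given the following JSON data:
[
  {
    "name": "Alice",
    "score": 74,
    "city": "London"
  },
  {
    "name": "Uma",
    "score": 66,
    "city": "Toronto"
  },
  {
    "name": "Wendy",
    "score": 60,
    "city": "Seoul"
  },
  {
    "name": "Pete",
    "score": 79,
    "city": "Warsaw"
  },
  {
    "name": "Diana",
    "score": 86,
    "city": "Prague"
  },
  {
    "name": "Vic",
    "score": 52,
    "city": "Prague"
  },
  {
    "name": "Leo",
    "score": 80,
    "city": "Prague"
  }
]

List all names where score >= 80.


Filtering records where score >= 80:
  Alice (score=74) -> no
  Uma (score=66) -> no
  Wendy (score=60) -> no
  Pete (score=79) -> no
  Diana (score=86) -> YES
  Vic (score=52) -> no
  Leo (score=80) -> YES


ANSWER: Diana, Leo


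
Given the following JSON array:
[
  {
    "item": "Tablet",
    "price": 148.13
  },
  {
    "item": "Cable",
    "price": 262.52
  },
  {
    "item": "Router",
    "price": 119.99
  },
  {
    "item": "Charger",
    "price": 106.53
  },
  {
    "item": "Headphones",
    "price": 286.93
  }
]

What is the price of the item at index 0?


Array index 0 -> Tablet
price = 148.13

ANSWER: 148.13


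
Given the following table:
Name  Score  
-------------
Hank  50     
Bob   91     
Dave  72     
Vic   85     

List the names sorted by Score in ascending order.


Sorting by Score (ascending):
  Hank: 50
  Dave: 72
  Vic: 85
  Bob: 91


ANSWER: Hank, Dave, Vic, Bob


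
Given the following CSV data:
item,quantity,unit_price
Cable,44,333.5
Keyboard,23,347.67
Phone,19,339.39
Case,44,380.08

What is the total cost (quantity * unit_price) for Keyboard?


Row: Keyboard
quantity = 23
unit_price = 347.67
total = 23 * 347.67 = 7996.41

ANSWER: 7996.41


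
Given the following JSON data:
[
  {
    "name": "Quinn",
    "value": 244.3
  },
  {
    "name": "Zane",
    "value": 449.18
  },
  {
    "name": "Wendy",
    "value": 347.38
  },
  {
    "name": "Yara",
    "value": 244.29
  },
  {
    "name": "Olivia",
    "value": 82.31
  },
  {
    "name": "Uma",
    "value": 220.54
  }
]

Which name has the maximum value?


Comparing values:
  Quinn: 244.3
  Zane: 449.18
  Wendy: 347.38
  Yara: 244.29
  Olivia: 82.31
  Uma: 220.54
Maximum: Zane (449.18)

ANSWER: Zane


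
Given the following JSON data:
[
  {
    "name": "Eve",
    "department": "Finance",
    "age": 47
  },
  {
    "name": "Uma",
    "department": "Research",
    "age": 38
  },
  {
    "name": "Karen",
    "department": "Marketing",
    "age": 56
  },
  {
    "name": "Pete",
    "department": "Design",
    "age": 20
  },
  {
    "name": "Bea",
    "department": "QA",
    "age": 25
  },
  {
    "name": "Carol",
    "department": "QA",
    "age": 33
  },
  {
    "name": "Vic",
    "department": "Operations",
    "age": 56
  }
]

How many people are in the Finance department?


Scanning records for department = Finance
  Record 0: Eve
Count: 1

ANSWER: 1


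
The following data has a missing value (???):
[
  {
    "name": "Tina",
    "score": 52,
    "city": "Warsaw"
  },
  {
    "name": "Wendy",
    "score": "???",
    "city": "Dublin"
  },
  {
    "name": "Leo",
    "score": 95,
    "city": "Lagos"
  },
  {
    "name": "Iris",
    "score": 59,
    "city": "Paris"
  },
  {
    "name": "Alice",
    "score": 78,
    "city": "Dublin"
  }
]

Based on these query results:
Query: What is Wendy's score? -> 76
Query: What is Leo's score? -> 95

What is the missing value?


The missing value is Wendy's score
From query: Wendy's score = 76

ANSWER: 76


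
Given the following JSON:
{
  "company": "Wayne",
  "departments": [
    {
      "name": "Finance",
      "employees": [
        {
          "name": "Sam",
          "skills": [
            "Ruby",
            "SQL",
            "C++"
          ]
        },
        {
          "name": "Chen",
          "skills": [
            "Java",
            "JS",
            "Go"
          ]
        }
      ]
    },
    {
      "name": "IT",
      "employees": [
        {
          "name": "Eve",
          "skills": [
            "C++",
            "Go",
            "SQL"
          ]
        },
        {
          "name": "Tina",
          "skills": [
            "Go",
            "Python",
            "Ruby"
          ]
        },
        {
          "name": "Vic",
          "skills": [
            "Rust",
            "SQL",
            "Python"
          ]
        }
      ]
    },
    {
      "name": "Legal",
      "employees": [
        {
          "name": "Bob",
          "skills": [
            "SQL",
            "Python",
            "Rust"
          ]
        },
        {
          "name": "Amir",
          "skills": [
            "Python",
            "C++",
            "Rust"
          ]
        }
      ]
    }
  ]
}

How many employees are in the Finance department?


Path: departments[0].employees
Count: 2

ANSWER: 2


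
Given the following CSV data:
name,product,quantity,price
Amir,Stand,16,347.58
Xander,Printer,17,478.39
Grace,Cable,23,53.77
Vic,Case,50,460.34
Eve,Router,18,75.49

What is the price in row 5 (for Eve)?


Row 5: Eve
Column 'price' = 75.49

ANSWER: 75.49


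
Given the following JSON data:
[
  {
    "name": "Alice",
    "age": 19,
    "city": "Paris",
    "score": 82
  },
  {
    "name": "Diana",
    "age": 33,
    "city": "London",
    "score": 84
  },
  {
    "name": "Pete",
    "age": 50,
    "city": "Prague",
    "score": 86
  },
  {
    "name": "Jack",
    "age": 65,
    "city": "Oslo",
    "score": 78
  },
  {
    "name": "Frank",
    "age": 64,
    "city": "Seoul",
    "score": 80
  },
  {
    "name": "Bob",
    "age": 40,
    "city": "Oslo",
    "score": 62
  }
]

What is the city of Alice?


Looking up record where name = Alice
Record index: 0
Field 'city' = Paris

ANSWER: Paris


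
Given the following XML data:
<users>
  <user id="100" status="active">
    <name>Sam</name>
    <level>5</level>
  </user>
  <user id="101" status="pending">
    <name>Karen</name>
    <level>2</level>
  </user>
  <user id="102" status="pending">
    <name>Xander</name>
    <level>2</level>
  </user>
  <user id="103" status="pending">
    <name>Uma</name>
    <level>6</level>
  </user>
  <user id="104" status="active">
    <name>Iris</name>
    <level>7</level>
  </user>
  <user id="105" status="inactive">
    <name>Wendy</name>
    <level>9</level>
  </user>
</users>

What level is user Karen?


Finding user: Karen
<level>2</level>

ANSWER: 2


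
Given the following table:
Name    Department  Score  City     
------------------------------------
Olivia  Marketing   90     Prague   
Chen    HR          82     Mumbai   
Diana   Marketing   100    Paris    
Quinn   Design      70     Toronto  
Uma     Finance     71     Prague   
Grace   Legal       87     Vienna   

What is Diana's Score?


Row 3: Diana
Score = 100

ANSWER: 100


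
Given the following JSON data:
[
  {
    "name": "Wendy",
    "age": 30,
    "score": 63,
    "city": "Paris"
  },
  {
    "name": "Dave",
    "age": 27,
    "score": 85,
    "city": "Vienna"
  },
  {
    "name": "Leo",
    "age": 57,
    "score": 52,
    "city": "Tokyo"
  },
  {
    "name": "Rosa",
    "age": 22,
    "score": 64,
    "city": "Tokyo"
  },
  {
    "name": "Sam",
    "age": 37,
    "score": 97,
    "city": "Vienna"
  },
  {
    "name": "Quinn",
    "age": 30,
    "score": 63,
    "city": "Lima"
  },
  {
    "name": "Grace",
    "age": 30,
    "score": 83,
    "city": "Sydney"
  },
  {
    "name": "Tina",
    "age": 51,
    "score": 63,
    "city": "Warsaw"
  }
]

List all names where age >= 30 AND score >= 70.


Checking both conditions:
  Wendy (age=30, score=63) -> no
  Dave (age=27, score=85) -> no
  Leo (age=57, score=52) -> no
  Rosa (age=22, score=64) -> no
  Sam (age=37, score=97) -> YES
  Quinn (age=30, score=63) -> no
  Grace (age=30, score=83) -> YES
  Tina (age=51, score=63) -> no


ANSWER: Sam, Grace


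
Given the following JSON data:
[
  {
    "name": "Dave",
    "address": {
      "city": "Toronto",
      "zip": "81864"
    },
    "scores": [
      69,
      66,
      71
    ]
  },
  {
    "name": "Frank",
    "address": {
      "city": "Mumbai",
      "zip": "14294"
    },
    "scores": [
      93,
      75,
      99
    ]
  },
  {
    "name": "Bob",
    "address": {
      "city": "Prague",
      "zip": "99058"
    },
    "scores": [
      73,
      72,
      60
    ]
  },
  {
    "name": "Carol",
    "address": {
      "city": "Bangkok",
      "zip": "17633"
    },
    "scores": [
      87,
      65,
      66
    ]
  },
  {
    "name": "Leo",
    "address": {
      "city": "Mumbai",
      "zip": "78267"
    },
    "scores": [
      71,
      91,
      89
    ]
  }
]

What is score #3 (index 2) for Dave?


Path: records[0].scores[2]
Value: 71

ANSWER: 71


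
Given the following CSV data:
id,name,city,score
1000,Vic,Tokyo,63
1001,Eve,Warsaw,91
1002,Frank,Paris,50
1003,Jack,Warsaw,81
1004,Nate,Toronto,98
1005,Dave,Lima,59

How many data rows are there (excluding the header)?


Counting rows (excluding header):
Header: id,name,city,score
Data rows: 6

ANSWER: 6


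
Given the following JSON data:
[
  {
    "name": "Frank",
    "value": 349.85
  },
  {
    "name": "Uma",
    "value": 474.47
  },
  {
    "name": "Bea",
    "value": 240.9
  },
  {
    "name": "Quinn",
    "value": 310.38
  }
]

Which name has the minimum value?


Comparing values:
  Frank: 349.85
  Uma: 474.47
  Bea: 240.9
  Quinn: 310.38
Minimum: Bea (240.9)

ANSWER: Bea


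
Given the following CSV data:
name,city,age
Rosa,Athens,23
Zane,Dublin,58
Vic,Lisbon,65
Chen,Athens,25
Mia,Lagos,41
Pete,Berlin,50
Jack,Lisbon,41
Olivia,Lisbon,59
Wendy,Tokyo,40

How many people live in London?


Scanning city column for 'London':
Total matches: 0

ANSWER: 0


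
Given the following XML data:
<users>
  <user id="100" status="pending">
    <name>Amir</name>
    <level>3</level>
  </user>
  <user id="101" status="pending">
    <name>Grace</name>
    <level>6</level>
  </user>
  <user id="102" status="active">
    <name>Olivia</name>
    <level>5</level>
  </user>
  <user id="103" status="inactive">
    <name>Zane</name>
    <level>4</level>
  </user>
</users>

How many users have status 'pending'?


Counting users with status='pending':
  Amir (id=100) -> MATCH
  Grace (id=101) -> MATCH
Count: 2

ANSWER: 2


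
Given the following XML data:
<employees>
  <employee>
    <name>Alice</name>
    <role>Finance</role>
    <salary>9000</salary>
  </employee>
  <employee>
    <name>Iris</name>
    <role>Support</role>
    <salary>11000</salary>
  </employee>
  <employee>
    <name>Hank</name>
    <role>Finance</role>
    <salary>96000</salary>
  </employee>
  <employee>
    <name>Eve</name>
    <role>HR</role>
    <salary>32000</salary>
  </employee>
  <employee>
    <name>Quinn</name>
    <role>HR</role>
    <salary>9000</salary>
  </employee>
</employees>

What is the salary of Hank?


Searching for <employee> with <name>Hank</name>
Found at position 3
<salary>96000</salary>

ANSWER: 96000


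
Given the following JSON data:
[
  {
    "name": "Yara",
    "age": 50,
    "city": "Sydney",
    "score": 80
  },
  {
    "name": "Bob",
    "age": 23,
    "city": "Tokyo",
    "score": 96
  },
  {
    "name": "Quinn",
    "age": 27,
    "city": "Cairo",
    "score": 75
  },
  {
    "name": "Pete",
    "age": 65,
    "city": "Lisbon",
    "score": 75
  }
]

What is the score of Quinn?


Looking up record where name = Quinn
Record index: 2
Field 'score' = 75

ANSWER: 75


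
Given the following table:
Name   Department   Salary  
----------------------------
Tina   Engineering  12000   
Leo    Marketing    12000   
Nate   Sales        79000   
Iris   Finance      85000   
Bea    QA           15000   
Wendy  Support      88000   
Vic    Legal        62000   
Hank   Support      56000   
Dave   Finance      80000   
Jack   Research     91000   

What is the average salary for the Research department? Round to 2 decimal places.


Research department members:
  Jack: 91000
Sum = 91000
Count = 1
Average = 91000 / 1 = 91000.00

ANSWER: 91000.00


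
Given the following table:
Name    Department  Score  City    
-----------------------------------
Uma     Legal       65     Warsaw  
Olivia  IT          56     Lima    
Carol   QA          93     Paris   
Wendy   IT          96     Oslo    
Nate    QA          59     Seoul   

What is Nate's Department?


Row 5: Nate
Department = QA

ANSWER: QA


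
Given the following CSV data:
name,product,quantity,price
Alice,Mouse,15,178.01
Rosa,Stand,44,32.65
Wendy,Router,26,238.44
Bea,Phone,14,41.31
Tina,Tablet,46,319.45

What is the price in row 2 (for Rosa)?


Row 2: Rosa
Column 'price' = 32.65

ANSWER: 32.65


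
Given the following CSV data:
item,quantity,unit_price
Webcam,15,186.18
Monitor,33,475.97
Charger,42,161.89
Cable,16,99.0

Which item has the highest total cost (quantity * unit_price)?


Computing row totals:
  Webcam: 2792.7
  Monitor: 15707.01
  Charger: 6799.38
  Cable: 1584.0
Maximum: Monitor (15707.01)

ANSWER: Monitor
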